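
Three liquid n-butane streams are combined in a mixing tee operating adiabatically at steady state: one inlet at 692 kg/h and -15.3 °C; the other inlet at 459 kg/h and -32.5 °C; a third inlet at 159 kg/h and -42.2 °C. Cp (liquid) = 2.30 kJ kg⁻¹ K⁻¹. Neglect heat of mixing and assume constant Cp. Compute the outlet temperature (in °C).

T_out = -24.6 °C

Adiabatic, steady state ⇒ Σ ṁᵢCp,ᵢ(T_out − Tᵢ) = 0
Σ ṁᵢCp,ᵢTᵢ = 692×2.30×-15.3 + 459×2.30×-32.5 + 159×2.30×-42.2 = -74094
Σ ṁᵢCp,ᵢ = 692×2.30 + 459×2.30 + 159×2.30 = 3013
T_out = -74094 / 3013 = -24.592 °C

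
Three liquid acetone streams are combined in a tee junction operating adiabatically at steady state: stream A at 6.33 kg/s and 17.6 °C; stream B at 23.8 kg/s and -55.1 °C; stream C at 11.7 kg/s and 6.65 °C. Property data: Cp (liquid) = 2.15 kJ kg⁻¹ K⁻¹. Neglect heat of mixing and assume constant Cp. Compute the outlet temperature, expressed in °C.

No heat crosses the boundary, so H_out = H_in.
T_out = Σ ṁᵢCp,ᵢTᵢ / Σ ṁᵢCp,ᵢ
      = -2412.7 / 89.934 = -26.827 °C

T_out = -26.8 °C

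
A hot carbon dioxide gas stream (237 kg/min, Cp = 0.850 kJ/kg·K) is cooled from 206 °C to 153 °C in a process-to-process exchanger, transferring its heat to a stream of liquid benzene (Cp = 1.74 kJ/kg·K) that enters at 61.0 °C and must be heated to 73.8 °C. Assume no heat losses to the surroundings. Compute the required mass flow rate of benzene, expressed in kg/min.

Heat released by hot stream: Q = 237 × 0.850 × (206 − 153) = 10677 kJ/min
Energy balance on cold side (adiabatic exchanger): Q = ṁ_c·Cp_c·(T_c,out − T_c,in)
ṁ_c = 10677 / [1.74 × (73.8 − 61.0)] = 479.38 kg/min

ṁ_c = 479 kg/min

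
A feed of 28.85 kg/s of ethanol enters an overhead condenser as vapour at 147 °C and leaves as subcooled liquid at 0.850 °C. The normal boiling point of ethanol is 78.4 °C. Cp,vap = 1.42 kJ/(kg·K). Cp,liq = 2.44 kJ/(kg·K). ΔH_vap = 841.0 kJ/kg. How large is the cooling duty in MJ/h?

Q_c = 117000 MJ/h

vapour 147→78.4 °C: -97.412 kJ/kg
condensation at 78.4 °C: -841 kJ/kg
liquid 78.4→0.850 °C: -189.22 kJ/kg
Δh = -97.412 + -841 + -189.22 = -1127.6 kJ/kg
Q = ṁ·Δh = 28.85 kg/s × -1127.6 kJ/kg = -32532 kJ/s
|Q| = 32532 kW = 117120 MJ/h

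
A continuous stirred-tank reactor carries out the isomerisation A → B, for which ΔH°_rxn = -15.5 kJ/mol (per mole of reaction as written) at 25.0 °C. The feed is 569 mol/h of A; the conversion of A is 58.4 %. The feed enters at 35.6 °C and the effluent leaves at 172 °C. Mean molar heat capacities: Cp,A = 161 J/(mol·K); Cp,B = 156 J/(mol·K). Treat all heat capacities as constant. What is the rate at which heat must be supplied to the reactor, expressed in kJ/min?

Extent of reaction ξ = 0.584 × 569 = 332.3 mol/h
Reaction term: ξ·ΔH°_rxn = 332.3 × -15.5 = -5150.6 kJ/h
Sensible, feed 35.6→25 °C: -971.06 kJ/h
Outlet flows (mol/h): A 236.7, B 332.3
Sensible, products 25→172 °C: 13222 kJ/h
Q = ΔH = 7100.6 kJ/h = 1.9724 kW
Heat supplied = 118.34 kJ/min

Q_in = 118 kJ/min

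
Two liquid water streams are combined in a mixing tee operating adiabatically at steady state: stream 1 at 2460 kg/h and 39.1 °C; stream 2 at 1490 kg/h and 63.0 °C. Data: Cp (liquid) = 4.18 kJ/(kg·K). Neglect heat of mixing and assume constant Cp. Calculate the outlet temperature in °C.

T_out = 48.1 °C

Adiabatic, steady state ⇒ Σ ṁᵢCp,ᵢ(T_out − Tᵢ) = 0
T_out = Σ ṁᵢCp,ᵢTᵢ / Σ ṁᵢCp,ᵢ
      = 794430 / 16511 = 48.115 °C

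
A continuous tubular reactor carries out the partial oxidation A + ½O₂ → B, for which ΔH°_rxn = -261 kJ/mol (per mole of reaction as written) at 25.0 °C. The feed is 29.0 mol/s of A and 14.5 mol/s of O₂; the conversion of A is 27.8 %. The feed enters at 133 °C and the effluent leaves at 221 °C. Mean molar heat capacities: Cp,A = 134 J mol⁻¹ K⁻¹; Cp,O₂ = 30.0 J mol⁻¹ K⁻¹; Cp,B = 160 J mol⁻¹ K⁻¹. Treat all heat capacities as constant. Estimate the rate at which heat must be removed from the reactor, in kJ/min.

Extent of reaction ξ = 0.278 × 29.0 = 8.062 mol/s
Reaction term: ξ·ΔH°_rxn = 8.062 × -261 = -2104.2 kJ/s
Sensible, feed 133→25 °C: -466.67 kJ/s
Outlet flows (mol/s): A 20.938, O₂ 10.469, B 8.062
Sensible, products 25→221 °C: 864.3 kJ/s
Q = ΔH = -1706.6 kJ/s = -1706.6 kW
Heat removed = 102390 kJ/min

Q_out = 102000 kJ/min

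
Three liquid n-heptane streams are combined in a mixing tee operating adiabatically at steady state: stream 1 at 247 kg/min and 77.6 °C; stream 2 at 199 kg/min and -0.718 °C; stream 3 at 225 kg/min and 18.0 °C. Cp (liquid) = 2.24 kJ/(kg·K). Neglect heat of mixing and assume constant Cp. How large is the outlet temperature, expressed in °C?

Adiabatic, steady state ⇒ Σ ṁᵢCp,ᵢ(T_out − Tᵢ) = 0
T_out = Σ ṁᵢCp,ᵢTᵢ / Σ ṁᵢCp,ᵢ
      = 51686 / 1503 = 34.388 °C

T_out = 34.4 °C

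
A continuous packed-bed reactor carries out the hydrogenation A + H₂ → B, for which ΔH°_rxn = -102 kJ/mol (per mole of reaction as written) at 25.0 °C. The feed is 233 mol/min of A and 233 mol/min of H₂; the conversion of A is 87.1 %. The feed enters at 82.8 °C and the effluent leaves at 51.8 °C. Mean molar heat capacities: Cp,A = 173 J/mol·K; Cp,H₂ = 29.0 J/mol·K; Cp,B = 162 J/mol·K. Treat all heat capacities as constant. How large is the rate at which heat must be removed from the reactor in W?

Q_out = 373000 W

Extent of reaction ξ = 0.871 × 233 = 202.94 mol/min
Reaction term: ξ·ΔH°_rxn = 202.94 × -102 = -20700 kJ/min
Sensible, feed 82.8→25 °C: -2720.4 kJ/min
Outlet flows (mol/min): A 30.057, H₂ 30.057, B 202.94
Sensible, products 25→51.8 °C: 1043.8 kJ/min
Q = ΔH = -22377 kJ/min = -372.95 kW
Heat removed = 372950 W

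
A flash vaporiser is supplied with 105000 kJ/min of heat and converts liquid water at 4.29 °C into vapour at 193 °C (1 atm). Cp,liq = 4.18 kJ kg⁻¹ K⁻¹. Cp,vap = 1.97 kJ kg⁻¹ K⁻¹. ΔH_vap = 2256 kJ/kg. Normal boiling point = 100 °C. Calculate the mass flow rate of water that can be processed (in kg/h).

ṁ = 2220 kg/h

Δh = 4.18×(100−4.29) + 2256 + 1.97×(193−100) = 2839.3 kJ/kg
Q = 105000 kJ/min = 1750 kJ/s = 6.3e+06 kJ/h
ṁ = Q/Δh = 6.3e+06 / 2839.3 = 2218.9 kg/h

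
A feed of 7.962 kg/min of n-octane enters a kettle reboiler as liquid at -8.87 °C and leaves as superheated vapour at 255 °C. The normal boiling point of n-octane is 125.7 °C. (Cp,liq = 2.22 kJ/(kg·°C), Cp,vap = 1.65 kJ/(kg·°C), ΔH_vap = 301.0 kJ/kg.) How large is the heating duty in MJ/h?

liquid -8.87→125.7 °C: 298.75 kJ/kg
vaporisation at 125.7 °C: 301 kJ/kg
vapour 125.7→255 °C: 213.34 kJ/kg
Δh = 298.75 + 301 + 213.34 = 813.09 kJ/kg
Q = ṁ·Δh = 7.962 kg/min × 813.09 kJ/kg = 6473.8 kJ/min
|Q| = 107.9 kW = 388.43 MJ/h

Q = 388 MJ/h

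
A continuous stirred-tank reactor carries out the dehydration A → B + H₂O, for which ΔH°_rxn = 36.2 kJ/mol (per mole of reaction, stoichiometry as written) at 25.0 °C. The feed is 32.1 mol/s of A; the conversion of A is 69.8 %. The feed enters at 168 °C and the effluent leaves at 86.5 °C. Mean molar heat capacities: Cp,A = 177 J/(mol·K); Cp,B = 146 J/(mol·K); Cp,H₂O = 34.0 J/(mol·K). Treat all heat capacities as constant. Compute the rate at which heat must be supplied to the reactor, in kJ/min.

Extent of reaction ξ = 0.698 × 32.1 = 22.406 mol/s
Reaction term: ξ·ΔH°_rxn = 22.406 × 36.2 = 811.09 kJ/s
Sensible, feed 168→25 °C: -812.48 kJ/s
Outlet flows (mol/s): A 9.6942, B 22.406, H₂O 22.406
Sensible, products 25→86.5 °C: 353.56 kJ/s
Q = ΔH = 352.17 kJ/s = 352.17 kW
Heat supplied = 21130 kJ/min

Q_in = 21100 kJ/min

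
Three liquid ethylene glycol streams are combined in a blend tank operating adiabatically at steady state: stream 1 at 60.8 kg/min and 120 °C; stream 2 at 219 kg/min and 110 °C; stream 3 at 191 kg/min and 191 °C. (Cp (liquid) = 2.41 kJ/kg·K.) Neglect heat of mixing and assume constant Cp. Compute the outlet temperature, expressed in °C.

No heat crosses the boundary, so H_out = H_in.
Σ ṁᵢCp,ᵢTᵢ = 60.8×2.41×120 + 219×2.41×110 + 191×2.41×191 = 163560
Σ ṁᵢCp,ᵢ = 60.8×2.41 + 219×2.41 + 191×2.41 = 1134.6
T_out = 163560 / 1134.6 = 144.15 °C

T_out = 144 °C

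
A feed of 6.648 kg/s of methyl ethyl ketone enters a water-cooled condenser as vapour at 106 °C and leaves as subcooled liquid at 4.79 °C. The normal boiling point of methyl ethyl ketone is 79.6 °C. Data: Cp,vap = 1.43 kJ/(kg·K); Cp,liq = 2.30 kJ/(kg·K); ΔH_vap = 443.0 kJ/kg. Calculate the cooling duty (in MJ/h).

vapour 106→79.6 °C: -37.752 kJ/kg
condensation at 79.6 °C: -443 kJ/kg
liquid 79.6→4.79 °C: -172.06 kJ/kg
Δh = -37.752 + -443 + -172.06 = -652.81 kJ/kg
Q = ṁ·Δh = 6.648 kg/s × -652.81 kJ/kg = -4339.9 kJ/s
|Q| = 4339.9 kW = 15624 MJ/h

Q_c = 15600 MJ/h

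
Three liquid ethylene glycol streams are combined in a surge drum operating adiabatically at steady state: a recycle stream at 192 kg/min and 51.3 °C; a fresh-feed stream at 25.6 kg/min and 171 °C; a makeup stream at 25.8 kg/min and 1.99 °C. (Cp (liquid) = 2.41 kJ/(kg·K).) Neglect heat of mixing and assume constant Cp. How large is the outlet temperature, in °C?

T_out = 58.7 °C

Adiabatic, steady state ⇒ Σ ṁᵢCp,ᵢ(T_out − Tᵢ) = 0
T_out = Σ ṁᵢCp,ᵢTᵢ / Σ ṁᵢCp,ᵢ
      = 34411 / 586.59 = 58.663 °C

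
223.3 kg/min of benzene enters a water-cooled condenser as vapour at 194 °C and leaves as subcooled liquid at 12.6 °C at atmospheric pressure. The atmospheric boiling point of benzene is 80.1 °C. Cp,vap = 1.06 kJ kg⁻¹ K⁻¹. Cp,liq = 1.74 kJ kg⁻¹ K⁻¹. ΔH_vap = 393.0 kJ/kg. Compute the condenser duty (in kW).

vapour 194→80.1 °C: -120.73 kJ/kg
condensation at 80.1 °C: -393 kJ/kg
liquid 80.1→12.6 °C: -117.45 kJ/kg
Δh = -120.73 + -393 + -117.45 = -631.18 kJ/kg
Q = ṁ·Δh = 223.3 kg/min × -631.18 kJ/kg = -140940 kJ/min
|Q| = 2349.1 kW

Q_c = 2350 kW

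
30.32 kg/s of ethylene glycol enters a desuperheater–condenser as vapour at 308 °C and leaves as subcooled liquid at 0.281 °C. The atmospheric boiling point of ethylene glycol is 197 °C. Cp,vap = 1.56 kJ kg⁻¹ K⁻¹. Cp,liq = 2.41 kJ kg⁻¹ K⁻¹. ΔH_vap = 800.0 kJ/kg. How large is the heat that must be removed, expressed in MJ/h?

vapour 308→197 °C: -173.16 kJ/kg
condensation at 197 °C: -800 kJ/kg
liquid 197→0.281 °C: -474.09 kJ/kg
Δh = -173.16 + -800 + -474.09 = -1447.3 kJ/kg
Q = ṁ·Δh = 30.32 kg/s × -1447.3 kJ/kg = -43881 kJ/s
|Q| = 43881 kW = 157970 MJ/h

Q_c = 158000 MJ/h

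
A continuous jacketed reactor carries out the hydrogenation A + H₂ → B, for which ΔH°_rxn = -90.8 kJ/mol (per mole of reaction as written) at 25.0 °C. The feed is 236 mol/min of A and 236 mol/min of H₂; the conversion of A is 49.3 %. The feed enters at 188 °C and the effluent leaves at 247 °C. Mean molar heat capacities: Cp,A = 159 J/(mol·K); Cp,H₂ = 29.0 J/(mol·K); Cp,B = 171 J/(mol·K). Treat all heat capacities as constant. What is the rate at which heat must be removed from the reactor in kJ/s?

Extent of reaction ξ = 0.493 × 236 = 116.35 mol/min
Reaction term: ξ·ΔH°_rxn = 116.35 × -90.8 = -10564 kJ/min
Sensible, feed 188→25 °C: -7232 kJ/min
Outlet flows (mol/min): A 119.65, H₂ 119.65, B 116.35
Sensible, products 25→247 °C: 9410.6 kJ/min
Q = ΔH = -8385.8 kJ/min = -139.76 kW
Heat removed = 139.76 kJ/s

Q_out = 140 kJ/s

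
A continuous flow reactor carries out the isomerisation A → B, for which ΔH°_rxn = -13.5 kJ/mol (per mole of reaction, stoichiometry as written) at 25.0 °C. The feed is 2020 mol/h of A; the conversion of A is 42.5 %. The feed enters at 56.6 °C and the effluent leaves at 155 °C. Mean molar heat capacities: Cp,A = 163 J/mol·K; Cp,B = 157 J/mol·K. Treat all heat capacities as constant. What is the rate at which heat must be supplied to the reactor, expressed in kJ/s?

Q_in = 5.59 kJ/s

Extent of reaction ξ = 0.425 × 2020 = 858.5 mol/h
Reaction term: ξ·ΔH°_rxn = 858.5 × -13.5 = -11590 kJ/h
Sensible, feed 56.6→25 °C: -10405 kJ/h
Outlet flows (mol/h): A 1161.5, B 858.5
Sensible, products 25→155 °C: 42134 kJ/h
Q = ΔH = 20140 kJ/h = 5.5944 kW
Heat supplied = 5.5944 kJ/s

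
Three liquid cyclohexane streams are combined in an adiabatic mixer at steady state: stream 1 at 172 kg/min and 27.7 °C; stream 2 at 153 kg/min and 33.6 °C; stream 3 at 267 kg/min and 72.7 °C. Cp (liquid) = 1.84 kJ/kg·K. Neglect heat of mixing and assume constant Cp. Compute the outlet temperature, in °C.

T_out = 49.5 °C

No heat crosses the boundary, so H_out = H_in.
T_out = Σ ṁᵢCp,ᵢTᵢ / Σ ṁᵢCp,ᵢ
      = 53942 / 1089.3 = 49.52 °C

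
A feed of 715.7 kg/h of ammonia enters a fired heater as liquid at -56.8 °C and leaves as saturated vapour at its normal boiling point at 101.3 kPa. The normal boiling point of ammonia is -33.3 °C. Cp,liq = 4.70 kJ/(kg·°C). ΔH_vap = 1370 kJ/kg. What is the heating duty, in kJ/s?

Q = 294 kJ/s

liquid -56.8→-33.3 °C: 110.45 kJ/kg
vaporisation at -33.3 °C: 1370 kJ/kg
Δh = 110.45 + 1370 = 1480.5 kJ/kg
Q = ṁ·Δh = 715.7 kg/h × 1480.5 kJ/kg = 1.0596e+06 kJ/h
|Q| = 294.32 kW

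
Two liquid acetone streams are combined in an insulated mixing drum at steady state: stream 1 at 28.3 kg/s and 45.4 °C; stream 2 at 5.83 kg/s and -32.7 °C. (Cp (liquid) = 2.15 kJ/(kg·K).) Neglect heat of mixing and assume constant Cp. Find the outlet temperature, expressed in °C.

T_out = 32.1 °C

No heat crosses the boundary, so H_out = H_in.
T_out = Σ ṁᵢCp,ᵢTᵢ / Σ ṁᵢCp,ᵢ
      = 2352.5 / 73.379 = 32.059 °C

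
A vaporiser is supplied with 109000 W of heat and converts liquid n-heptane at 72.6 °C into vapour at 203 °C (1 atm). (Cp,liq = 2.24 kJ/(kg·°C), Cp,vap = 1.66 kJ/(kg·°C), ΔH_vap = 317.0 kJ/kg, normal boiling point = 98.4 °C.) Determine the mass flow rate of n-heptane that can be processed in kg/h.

Δh = 2.24×(98.4−72.6) + 317.0 + 1.66×(203−98.4) = 548.43 kJ/kg
Q = 109000 W = 109 kJ/s = 392400 kJ/h
ṁ = Q/Δh = 392400 / 548.43 = 715.5 kg/h

ṁ = 715 kg/h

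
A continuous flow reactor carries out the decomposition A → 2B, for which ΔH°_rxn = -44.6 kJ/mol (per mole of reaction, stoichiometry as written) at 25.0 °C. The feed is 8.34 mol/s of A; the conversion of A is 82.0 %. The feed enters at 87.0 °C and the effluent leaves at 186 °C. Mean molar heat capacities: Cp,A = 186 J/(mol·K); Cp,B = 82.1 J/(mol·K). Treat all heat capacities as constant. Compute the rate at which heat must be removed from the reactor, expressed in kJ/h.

Q_out = 632000 kJ/h

Extent of reaction ξ = 0.820 × 8.34 = 6.8388 mol/s
Reaction term: ξ·ΔH°_rxn = 6.8388 × -44.6 = -305.01 kJ/s
Sensible, feed 87.0→25 °C: -96.177 kJ/s
Outlet flows (mol/s): A 1.5012, B 13.678
Sensible, products 25→186 °C: 225.75 kJ/s
Q = ΔH = -175.44 kJ/s = -175.44 kW
Heat removed = 631590 kJ/h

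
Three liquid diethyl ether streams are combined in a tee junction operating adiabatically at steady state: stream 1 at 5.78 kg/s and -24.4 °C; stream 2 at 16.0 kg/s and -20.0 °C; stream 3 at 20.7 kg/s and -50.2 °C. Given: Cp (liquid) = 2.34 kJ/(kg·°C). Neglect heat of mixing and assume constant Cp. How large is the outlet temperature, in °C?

Adiabatic, steady state ⇒ Σ ṁᵢCp,ᵢ(T_out − Tᵢ) = 0
T_out = Σ ṁᵢCp,ᵢTᵢ / Σ ṁᵢCp,ᵢ
      = -3510.4 / 99.403 = -35.315 °C

T_out = -35.3 °C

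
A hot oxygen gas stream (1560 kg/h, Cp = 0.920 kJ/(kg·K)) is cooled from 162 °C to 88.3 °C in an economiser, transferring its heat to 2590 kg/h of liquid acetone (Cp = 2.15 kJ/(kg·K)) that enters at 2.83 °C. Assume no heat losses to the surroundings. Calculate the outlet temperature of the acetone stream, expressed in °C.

T_c,out = 21.8 °C

Heat released by hot stream: Q = 1560 × 0.920 × (162 − 88.3) = 105770 kJ/h
Energy balance on cold side (adiabatic exchanger): Q = ṁ_c·Cp_c·(T_c,out − T_c,in)
T_c,out = 2.83 + 105770/(2590 × 2.15) = 21.825 °C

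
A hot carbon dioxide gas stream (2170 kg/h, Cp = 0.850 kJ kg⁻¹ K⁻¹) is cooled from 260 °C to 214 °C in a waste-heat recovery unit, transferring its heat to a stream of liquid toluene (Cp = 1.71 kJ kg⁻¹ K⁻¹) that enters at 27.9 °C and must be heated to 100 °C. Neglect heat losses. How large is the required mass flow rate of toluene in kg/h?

Heat released by hot stream: Q = 2170 × 0.850 × (260 − 214) = 84847 kJ/h
Energy balance on cold side (adiabatic exchanger): Q = ṁ_c·Cp_c·(T_c,out − T_c,in)
ṁ_c = 84847 / [1.71 × (100 − 27.9)] = 688.18 kg/h

ṁ_c = 688 kg/h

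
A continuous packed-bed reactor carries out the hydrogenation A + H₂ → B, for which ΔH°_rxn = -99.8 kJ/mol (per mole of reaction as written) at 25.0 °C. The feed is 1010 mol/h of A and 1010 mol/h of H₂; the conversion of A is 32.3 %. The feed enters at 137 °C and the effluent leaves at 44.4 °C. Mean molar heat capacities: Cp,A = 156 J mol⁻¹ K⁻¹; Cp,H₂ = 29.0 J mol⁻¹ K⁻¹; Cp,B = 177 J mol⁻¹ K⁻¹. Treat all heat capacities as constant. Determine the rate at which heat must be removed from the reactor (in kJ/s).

Q_out = 13.9 kJ/s

Extent of reaction ξ = 0.323 × 1010 = 326.23 mol/h
Reaction term: ξ·ΔH°_rxn = 326.23 × -99.8 = -32558 kJ/h
Sensible, feed 137→25 °C: -20927 kJ/h
Outlet flows (mol/h): A 683.77, H₂ 683.77, B 326.23
Sensible, products 25→44.4 °C: 3574.3 kJ/h
Q = ΔH = -49911 kJ/h = -13.864 kW
Heat removed = 13.864 kJ/s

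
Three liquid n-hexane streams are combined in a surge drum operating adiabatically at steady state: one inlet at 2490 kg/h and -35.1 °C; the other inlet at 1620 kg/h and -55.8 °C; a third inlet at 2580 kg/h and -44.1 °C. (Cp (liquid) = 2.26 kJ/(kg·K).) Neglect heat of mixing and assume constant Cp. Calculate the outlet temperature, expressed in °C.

Adiabatic, steady state ⇒ Σ ṁᵢCp,ᵢ(T_out − Tᵢ) = 0
Σ ṁᵢCp,ᵢTᵢ = 2490×2.26×-35.1 + 1620×2.26×-55.8 + 2580×2.26×-44.1 = -658950
Σ ṁᵢCp,ᵢ = 2490×2.26 + 1620×2.26 + 2580×2.26 = 15119
T_out = -658950 / 15119 = -43.583 °C

T_out = -43.6 °C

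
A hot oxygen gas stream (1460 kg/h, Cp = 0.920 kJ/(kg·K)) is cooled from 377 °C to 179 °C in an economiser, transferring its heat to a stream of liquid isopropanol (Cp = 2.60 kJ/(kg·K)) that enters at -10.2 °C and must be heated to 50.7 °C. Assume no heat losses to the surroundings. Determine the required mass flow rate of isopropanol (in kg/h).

Heat released by hot stream: Q = 1460 × 0.920 × (377 − 179) = 265950 kJ/h
Energy balance on cold side (adiabatic exchanger): Q = ṁ_c·Cp_c·(T_c,out − T_c,in)
ṁ_c = 265950 / [2.60 × (50.7 − -10.2)] = 1679.6 kg/h

ṁ_c = 1680 kg/h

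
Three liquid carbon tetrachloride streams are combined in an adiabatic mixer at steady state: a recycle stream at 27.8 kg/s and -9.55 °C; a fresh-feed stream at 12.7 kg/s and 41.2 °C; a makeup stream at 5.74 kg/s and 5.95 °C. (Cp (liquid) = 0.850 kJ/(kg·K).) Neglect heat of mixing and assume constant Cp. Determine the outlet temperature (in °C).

T_out = 6.31 °C

Energy balance with Q = 0: Σ ṁᵢCp,ᵢ(T_out − Tᵢ) = 0
Σ ṁᵢCp,ᵢTᵢ = 27.8×0.850×-9.55 + 12.7×0.850×41.2 + 5.74×0.850×5.95 = 248.12
Σ ṁᵢCp,ᵢ = 27.8×0.850 + 12.7×0.850 + 5.74×0.850 = 39.304
T_out = 248.12 / 39.304 = 6.3128 °C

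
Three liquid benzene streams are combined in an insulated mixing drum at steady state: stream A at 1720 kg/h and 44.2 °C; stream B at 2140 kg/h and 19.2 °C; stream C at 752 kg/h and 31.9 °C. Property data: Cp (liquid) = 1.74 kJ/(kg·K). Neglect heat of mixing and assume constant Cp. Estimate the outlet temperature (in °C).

No heat crosses the boundary, so H_out = H_in.
T_out = Σ ṁᵢCp,ᵢTᵢ / Σ ṁᵢCp,ᵢ
      = 245520 / 8024.9 = 30.594 °C

T_out = 30.6 °C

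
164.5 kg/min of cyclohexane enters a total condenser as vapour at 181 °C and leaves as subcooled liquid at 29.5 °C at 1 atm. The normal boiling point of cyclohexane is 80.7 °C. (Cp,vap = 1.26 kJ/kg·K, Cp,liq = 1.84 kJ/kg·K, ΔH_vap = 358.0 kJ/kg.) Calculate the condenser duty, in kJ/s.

Q_c = 1590 kJ/s

vapour 181→80.7 °C: -126.38 kJ/kg
condensation at 80.7 °C: -358 kJ/kg
liquid 80.7→29.5 °C: -94.208 kJ/kg
Δh = -126.38 + -358 + -94.208 = -578.59 kJ/kg
Q = ṁ·Δh = 164.5 kg/min × -578.59 kJ/kg = -95177 kJ/min
|Q| = 1586.3 kW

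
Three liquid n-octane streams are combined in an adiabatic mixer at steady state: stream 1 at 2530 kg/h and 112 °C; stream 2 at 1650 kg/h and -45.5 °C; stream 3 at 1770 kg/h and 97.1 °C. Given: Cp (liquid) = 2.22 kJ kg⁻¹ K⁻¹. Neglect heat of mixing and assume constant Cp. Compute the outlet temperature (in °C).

T_out = 63.9 °C

Energy balance with Q = 0: Σ ṁᵢCp,ᵢ(T_out − Tᵢ) = 0
T_out = Σ ṁᵢCp,ᵢTᵢ / Σ ṁᵢCp,ᵢ
      = 843940 / 13209 = 63.891 °C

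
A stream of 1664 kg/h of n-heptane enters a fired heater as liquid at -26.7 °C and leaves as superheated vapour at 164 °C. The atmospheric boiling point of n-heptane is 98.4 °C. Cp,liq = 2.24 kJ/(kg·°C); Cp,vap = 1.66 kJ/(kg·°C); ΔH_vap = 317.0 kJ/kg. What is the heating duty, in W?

liquid -26.7→98.4 °C: 280.22 kJ/kg
vaporisation at 98.4 °C: 317 kJ/kg
vapour 98.4→164 °C: 108.9 kJ/kg
Δh = 280.22 + 317 + 108.9 = 706.12 kJ/kg
Q = ṁ·Δh = 1664 kg/h × 706.12 kJ/kg = 1.175e+06 kJ/h
|Q| = 326.38 kW = 326380 W

Q = 326000 W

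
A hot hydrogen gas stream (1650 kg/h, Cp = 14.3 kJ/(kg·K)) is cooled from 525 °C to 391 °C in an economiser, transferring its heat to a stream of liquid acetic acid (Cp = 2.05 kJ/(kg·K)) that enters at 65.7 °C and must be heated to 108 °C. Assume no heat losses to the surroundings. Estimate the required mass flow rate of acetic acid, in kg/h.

ṁ_c = 36500 kg/h

Heat released by hot stream: Q = 1650 × 14.3 × (525 − 391) = 3.1617e+06 kJ/h
Energy balance on cold side (adiabatic exchanger): Q = ṁ_c·Cp_c·(T_c,out − T_c,in)
ṁ_c = 3.1617e+06 / [2.05 × (108 − 65.7)] = 36461 kg/h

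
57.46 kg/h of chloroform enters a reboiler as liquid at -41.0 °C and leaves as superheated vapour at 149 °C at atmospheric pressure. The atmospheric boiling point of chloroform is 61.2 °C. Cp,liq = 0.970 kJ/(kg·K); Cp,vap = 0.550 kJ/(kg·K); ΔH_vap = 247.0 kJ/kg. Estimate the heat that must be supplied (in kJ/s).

liquid -41.0→61.2 °C: 99.134 kJ/kg
vaporisation at 61.2 °C: 247 kJ/kg
vapour 61.2→149 °C: 48.29 kJ/kg
Δh = 99.134 + 247 + 48.29 = 394.42 kJ/kg
Q = ṁ·Δh = 57.46 kg/h × 394.42 kJ/kg = 22664 kJ/h
|Q| = 6.2954 kW

Q = 6.30 kJ/s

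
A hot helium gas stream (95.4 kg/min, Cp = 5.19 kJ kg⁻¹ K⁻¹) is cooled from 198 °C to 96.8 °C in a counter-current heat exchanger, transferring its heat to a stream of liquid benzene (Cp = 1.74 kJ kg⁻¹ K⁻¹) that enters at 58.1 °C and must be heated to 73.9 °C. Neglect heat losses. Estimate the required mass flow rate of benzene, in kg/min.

Heat released by hot stream: Q = 95.4 × 5.19 × (198 − 96.8) = 50107 kJ/min
Energy balance on cold side (adiabatic exchanger): Q = ṁ_c·Cp_c·(T_c,out − T_c,in)
ṁ_c = 50107 / [1.74 × (73.9 − 58.1)] = 1822.6 kg/min

ṁ_c = 1820 kg/min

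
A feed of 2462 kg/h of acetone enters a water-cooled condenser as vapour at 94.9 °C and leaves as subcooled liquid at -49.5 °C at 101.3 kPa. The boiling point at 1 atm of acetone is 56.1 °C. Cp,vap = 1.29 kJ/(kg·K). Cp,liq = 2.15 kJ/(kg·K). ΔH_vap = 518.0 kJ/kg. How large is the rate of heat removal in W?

Q_c = 544000 W

vapour 94.9→56.1 °C: -50.052 kJ/kg
condensation at 56.1 °C: -518 kJ/kg
liquid 56.1→-49.5 °C: -227.04 kJ/kg
Δh = -50.052 + -518 + -227.04 = -795.09 kJ/kg
Q = ṁ·Δh = 2462 kg/h × -795.09 kJ/kg = -1.9575e+06 kJ/h
|Q| = 543.75 kW = 543750 W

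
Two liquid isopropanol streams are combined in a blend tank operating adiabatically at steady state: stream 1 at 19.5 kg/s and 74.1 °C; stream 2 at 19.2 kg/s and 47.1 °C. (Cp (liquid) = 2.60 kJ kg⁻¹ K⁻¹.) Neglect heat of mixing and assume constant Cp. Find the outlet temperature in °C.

T_out = 60.7 °C

Adiabatic, steady state ⇒ Σ ṁᵢCp,ᵢ(T_out − Tᵢ) = 0
T_out = Σ ṁᵢCp,ᵢTᵢ / Σ ṁᵢCp,ᵢ
      = 6108.1 / 100.62 = 60.705 °C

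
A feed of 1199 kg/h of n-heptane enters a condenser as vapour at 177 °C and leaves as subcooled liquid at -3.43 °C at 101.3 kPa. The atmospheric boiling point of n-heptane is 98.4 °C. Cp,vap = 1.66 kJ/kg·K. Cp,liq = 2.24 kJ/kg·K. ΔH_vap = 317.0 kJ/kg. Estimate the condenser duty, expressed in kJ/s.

vapour 177→98.4 °C: -130.48 kJ/kg
condensation at 98.4 °C: -317 kJ/kg
liquid 98.4→-3.43 °C: -228.1 kJ/kg
Δh = -130.48 + -317 + -228.1 = -675.58 kJ/kg
Q = ṁ·Δh = 1199 kg/h × -675.58 kJ/kg = -810010 kJ/h
|Q| = 225 kW

Q_c = 225 kJ/s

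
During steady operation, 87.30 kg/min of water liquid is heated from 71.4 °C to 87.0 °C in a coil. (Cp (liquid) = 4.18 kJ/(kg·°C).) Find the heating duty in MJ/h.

Q = 342 MJ/h

Q = ṁ·Cp·ΔT = 87.30 × 4.18 × (87.0 − 71.4) = 5692.7 kJ/min
Converting: 5692.7 / 60 s = 94.878 kW
Heating duty = 341.56 MJ/h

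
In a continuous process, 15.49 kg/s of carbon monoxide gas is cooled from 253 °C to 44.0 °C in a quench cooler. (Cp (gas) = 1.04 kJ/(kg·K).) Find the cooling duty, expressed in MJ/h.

Q_c = 12100 MJ/h

Q = ṁ·Cp·ΔT = 15.49 × 1.04 × (44.0 − 253) = -3366.9 kJ/s
Cooling duty = 12121 MJ/h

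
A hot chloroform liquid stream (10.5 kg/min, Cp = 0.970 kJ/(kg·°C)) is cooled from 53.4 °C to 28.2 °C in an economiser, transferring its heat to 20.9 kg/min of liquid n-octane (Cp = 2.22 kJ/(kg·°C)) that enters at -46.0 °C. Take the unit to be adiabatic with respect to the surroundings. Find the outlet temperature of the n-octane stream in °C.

Heat released by hot stream: Q = 10.5 × 0.970 × (53.4 − 28.2) = 256.66 kJ/min
Energy balance on cold side (adiabatic exchanger): Q = ṁ_c·Cp_c·(T_c,out − T_c,in)
T_c,out = -46.0 + 256.66/(20.9 × 2.22) = -40.468 °C

T_c,out = -40.5 °C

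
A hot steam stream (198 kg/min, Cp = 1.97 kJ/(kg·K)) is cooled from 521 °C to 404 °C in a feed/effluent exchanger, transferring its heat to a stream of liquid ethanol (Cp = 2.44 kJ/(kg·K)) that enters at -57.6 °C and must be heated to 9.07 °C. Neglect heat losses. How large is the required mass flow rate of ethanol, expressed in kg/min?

ṁ_c = 281 kg/min

Heat released by hot stream: Q = 198 × 1.97 × (521 − 404) = 45637 kJ/min
Energy balance on cold side (adiabatic exchanger): Q = ṁ_c·Cp_c·(T_c,out − T_c,in)
ṁ_c = 45637 / [2.44 × (9.07 − -57.6)] = 280.54 kg/min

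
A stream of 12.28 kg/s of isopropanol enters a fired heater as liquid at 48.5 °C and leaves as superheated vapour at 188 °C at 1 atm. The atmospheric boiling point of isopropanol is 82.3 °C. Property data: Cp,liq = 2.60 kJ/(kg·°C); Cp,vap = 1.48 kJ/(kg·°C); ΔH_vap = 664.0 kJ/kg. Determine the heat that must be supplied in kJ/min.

Q = 669000 kJ/min

liquid 48.5→82.3 °C: 87.88 kJ/kg
vaporisation at 82.3 °C: 664 kJ/kg
vapour 82.3→188 °C: 156.44 kJ/kg
Δh = 87.88 + 664 + 156.44 = 908.32 kJ/kg
Q = ṁ·Δh = 12.28 kg/s × 908.32 kJ/kg = 11154 kJ/s
|Q| = 11154 kW = 669250 kJ/min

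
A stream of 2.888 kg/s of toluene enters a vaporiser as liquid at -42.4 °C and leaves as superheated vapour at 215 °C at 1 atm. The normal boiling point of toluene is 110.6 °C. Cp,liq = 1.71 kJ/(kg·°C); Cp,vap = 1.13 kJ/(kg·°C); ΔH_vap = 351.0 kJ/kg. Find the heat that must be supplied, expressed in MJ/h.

liquid -42.4→110.6 °C: 261.63 kJ/kg
vaporisation at 110.6 °C: 351 kJ/kg
vapour 110.6→215 °C: 117.97 kJ/kg
Δh = 261.63 + 351 + 117.97 = 730.6 kJ/kg
Q = ṁ·Δh = 2.888 kg/s × 730.6 kJ/kg = 2110 kJ/s
|Q| = 2110 kW = 7595.9 MJ/h

Q = 7600 MJ/h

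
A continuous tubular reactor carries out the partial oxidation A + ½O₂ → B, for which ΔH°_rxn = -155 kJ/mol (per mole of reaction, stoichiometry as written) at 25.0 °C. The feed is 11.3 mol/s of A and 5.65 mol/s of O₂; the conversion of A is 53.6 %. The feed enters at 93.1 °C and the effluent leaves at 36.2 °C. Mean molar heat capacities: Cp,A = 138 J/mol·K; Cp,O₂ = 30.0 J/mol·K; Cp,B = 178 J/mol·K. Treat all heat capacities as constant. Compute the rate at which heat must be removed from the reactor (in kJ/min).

Extent of reaction ξ = 0.536 × 11.3 = 6.0568 mol/s
Reaction term: ξ·ΔH°_rxn = 6.0568 × -155 = -938.8 kJ/s
Sensible, feed 93.1→25 °C: -117.74 kJ/s
Outlet flows (mol/s): A 5.2432, O₂ 2.6216, B 6.0568
Sensible, products 25→36.2 °C: 21.06 kJ/s
Q = ΔH = -1035.5 kJ/s = -1035.5 kW
Heat removed = 62129 kJ/min

Q_out = 62100 kJ/min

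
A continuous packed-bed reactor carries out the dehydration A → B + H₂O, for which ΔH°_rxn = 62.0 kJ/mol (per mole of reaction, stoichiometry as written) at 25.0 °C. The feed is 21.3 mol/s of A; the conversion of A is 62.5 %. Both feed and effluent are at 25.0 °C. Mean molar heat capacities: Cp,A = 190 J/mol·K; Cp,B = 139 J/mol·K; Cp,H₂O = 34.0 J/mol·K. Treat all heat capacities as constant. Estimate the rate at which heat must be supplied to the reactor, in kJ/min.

Extent of reaction ξ = 0.625 × 21.3 = 13.312 mol/s
Reaction term: ξ·ΔH°_rxn = 13.312 × 62.0 = 825.38 kJ/s
Q = ΔH = 825.38 kJ/s = 825.38 kW
Heat supplied = 49522 kJ/min

Q_in = 49500 kJ/min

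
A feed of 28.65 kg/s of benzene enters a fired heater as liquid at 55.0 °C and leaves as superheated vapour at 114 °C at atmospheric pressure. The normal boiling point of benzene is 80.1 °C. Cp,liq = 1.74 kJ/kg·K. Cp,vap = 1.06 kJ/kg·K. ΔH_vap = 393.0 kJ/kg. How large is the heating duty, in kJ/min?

Q = 812000 kJ/min

liquid 55.0→80.1 °C: 43.674 kJ/kg
vaporisation at 80.1 °C: 393 kJ/kg
vapour 80.1→114 °C: 35.934 kJ/kg
Δh = 43.674 + 393 + 35.934 = 472.61 kJ/kg
Q = ṁ·Δh = 28.65 kg/s × 472.61 kJ/kg = 13540 kJ/s
|Q| = 13540 kW = 812410 kJ/min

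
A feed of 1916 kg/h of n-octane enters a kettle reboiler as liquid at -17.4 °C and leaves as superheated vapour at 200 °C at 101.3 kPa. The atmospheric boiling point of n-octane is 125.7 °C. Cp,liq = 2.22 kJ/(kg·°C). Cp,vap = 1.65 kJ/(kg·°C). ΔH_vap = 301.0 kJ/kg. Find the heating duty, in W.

liquid -17.4→125.7 °C: 317.68 kJ/kg
vaporisation at 125.7 °C: 301 kJ/kg
vapour 125.7→200 °C: 122.59 kJ/kg
Δh = 317.68 + 301 + 122.59 = 741.28 kJ/kg
Q = ṁ·Δh = 1916 kg/h × 741.28 kJ/kg = 1.4203e+06 kJ/h
|Q| = 394.52 kW = 394520 W

Q = 395000 W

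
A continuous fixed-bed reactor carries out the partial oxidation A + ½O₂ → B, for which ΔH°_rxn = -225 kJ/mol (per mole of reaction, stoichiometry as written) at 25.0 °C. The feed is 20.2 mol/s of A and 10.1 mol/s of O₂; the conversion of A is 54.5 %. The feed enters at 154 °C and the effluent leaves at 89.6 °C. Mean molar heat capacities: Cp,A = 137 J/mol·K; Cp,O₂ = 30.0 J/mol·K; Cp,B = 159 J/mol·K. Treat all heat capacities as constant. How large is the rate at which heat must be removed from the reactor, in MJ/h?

Q_out = 9610 MJ/h

Extent of reaction ξ = 0.545 × 20.2 = 11.009 mol/s
Reaction term: ξ·ΔH°_rxn = 11.009 × -225 = -2477 kJ/s
Sensible, feed 154→25 °C: -396.08 kJ/s
Outlet flows (mol/s): A 9.191, O₂ 4.5955, B 11.009
Sensible, products 25→89.6 °C: 203.33 kJ/s
Q = ΔH = -2669.8 kJ/s = -2669.8 kW
Heat removed = 9611.2 MJ/h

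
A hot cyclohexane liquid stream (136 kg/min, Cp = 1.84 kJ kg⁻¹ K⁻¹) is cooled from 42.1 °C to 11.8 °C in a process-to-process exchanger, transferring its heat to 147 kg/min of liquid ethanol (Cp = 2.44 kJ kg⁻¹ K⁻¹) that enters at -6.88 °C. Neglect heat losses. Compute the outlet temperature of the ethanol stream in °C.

T_c,out = 14.3 °C

Heat released by hot stream: Q = 136 × 1.84 × (42.1 − 11.8) = 7582.3 kJ/min
Energy balance on cold side (adiabatic exchanger): Q = ṁ_c·Cp_c·(T_c,out − T_c,in)
T_c,out = -6.88 + 7582.3/(147 × 2.44) = 14.259 °C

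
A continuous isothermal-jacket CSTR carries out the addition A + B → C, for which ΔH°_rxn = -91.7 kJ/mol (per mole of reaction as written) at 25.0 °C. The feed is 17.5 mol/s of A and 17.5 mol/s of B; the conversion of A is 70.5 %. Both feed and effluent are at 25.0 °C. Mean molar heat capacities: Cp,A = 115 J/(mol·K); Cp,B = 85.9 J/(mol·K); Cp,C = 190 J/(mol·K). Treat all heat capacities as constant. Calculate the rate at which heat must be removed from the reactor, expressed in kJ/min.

Q_out = 67900 kJ/min

Extent of reaction ξ = 0.705 × 17.5 = 12.337 mol/s
Reaction term: ξ·ΔH°_rxn = 12.337 × -91.7 = -1131.3 kJ/s
Q = ΔH = -1131.3 kJ/s = -1131.3 kW
Heat removed = 67881 kJ/min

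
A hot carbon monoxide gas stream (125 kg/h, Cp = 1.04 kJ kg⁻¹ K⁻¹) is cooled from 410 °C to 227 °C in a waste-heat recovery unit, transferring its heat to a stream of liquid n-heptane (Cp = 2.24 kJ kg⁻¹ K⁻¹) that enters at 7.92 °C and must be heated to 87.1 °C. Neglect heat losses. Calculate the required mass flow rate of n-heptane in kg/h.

ṁ_c = 134 kg/h

Heat released by hot stream: Q = 125 × 1.04 × (410 − 227) = 23790 kJ/h
Energy balance on cold side (adiabatic exchanger): Q = ṁ_c·Cp_c·(T_c,out − T_c,in)
ṁ_c = 23790 / [2.24 × (87.1 − 7.92)] = 134.13 kg/h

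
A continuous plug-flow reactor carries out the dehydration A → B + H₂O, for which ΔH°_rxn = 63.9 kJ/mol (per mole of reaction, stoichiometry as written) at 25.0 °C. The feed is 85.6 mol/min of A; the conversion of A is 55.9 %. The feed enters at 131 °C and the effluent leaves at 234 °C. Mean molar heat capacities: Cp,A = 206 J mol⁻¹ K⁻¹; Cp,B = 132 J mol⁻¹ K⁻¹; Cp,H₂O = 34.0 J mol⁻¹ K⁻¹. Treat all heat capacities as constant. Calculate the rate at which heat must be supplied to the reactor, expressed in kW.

Q_in = 74.6 kW

Extent of reaction ξ = 0.559 × 85.6 = 47.85 mol/min
Reaction term: ξ·ΔH°_rxn = 47.85 × 63.9 = 3057.6 kJ/min
Sensible, feed 131→25 °C: -1869.2 kJ/min
Outlet flows (mol/min): A 37.75, B 47.85, H₂O 47.85
Sensible, products 25→234 °C: 3285.4 kJ/min
Q = ΔH = 4473.9 kJ/min = 74.565 kW
Heat supplied = 74.565 kW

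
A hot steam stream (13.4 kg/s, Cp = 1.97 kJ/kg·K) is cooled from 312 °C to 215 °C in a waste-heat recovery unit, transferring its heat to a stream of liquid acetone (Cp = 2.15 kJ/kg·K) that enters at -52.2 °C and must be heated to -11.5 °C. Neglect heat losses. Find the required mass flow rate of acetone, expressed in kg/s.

Heat released by hot stream: Q = 13.4 × 1.97 × (312 − 215) = 2560.6 kJ/s
Energy balance on cold side (adiabatic exchanger): Q = ṁ_c·Cp_c·(T_c,out − T_c,in)
ṁ_c = 2560.6 / [2.15 × (-11.5 − -52.2)] = 29.262 kg/s

ṁ_c = 29.3 kg/s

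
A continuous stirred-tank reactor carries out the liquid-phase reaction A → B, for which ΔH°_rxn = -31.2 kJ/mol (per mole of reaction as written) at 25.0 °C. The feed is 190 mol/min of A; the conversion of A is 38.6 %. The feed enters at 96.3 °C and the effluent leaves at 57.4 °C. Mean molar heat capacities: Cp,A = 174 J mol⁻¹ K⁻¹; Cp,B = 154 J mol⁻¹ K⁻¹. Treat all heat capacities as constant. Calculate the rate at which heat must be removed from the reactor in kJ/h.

Q_out = 217000 kJ/h

Extent of reaction ξ = 0.386 × 190 = 73.34 mol/min
Reaction term: ξ·ΔH°_rxn = 73.34 × -31.2 = -2288.2 kJ/min
Sensible, feed 96.3→25 °C: -2357.2 kJ/min
Outlet flows (mol/min): A 116.66, B 73.34
Sensible, products 25→57.4 °C: 1023.6 kJ/min
Q = ΔH = -3621.8 kJ/min = -60.363 kW
Heat removed = 217310 kJ/h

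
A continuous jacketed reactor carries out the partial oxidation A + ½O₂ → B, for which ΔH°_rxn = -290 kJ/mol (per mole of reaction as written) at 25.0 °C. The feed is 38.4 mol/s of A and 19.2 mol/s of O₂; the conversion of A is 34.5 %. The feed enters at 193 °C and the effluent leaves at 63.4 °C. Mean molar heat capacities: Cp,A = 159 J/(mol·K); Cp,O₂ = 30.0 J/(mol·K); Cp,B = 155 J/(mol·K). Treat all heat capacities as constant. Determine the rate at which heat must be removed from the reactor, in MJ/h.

Q_out = 17000 MJ/h

Extent of reaction ξ = 0.345 × 38.4 = 13.248 mol/s
Reaction term: ξ·ΔH°_rxn = 13.248 × -290 = -3841.9 kJ/s
Sensible, feed 193→25 °C: -1122.5 kJ/s
Outlet flows (mol/s): A 25.152, O₂ 12.576, B 13.248
Sensible, products 25→63.4 °C: 246.91 kJ/s
Q = ΔH = -4717.5 kJ/s = -4717.5 kW
Heat removed = 16983 MJ/h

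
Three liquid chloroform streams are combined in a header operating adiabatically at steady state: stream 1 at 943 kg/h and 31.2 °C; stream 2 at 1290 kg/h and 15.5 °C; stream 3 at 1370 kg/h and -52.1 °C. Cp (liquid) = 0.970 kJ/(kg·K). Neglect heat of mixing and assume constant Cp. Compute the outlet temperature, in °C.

T_out = -6.10 °C

Adiabatic, steady state ⇒ Σ ṁᵢCp,ᵢ(T_out − Tᵢ) = 0
Σ ṁᵢCp,ᵢTᵢ = 943×0.970×31.2 + 1290×0.970×15.5 + 1370×0.970×-52.1 = -21302
Σ ṁᵢCp,ᵢ = 943×0.970 + 1290×0.970 + 1370×0.970 = 3494.9
T_out = -21302 / 3494.9 = -6.095 °C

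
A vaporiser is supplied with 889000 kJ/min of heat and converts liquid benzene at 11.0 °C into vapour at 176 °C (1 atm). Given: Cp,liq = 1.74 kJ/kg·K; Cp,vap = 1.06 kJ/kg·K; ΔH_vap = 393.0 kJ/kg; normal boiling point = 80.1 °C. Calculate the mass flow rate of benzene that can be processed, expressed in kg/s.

ṁ = 24.1 kg/s

Δh = 1.74×(80.1−11.0) + 393.0 + 1.06×(176−80.1) = 614.89 kJ/kg
Q = 889000 kJ/min = 14817 kJ/s = 14817 kJ/s
ṁ = Q/Δh = 14817 / 614.89 = 24.097 kg/s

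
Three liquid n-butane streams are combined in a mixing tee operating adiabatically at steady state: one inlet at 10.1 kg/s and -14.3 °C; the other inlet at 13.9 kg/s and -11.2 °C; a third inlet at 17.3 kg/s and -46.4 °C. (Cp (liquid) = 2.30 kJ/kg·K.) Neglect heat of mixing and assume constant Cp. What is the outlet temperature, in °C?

No heat crosses the boundary, so H_out = H_in.
Σ ṁᵢCp,ᵢTᵢ = 10.1×2.30×-14.3 + 13.9×2.30×-11.2 + 17.3×2.30×-46.4 = -2536.5
Σ ṁᵢCp,ᵢ = 10.1×2.30 + 13.9×2.30 + 17.3×2.30 = 94.99
T_out = -2536.5 / 94.99 = -26.703 °C

T_out = -26.7 °C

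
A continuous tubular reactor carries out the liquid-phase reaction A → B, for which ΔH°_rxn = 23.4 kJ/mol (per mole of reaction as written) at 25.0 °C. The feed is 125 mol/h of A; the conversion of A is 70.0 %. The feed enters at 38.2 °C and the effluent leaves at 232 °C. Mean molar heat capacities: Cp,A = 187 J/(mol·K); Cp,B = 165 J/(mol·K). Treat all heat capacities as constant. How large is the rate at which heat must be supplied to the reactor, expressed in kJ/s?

Extent of reaction ξ = 0.700 × 125 = 87.5 mol/h
Reaction term: ξ·ΔH°_rxn = 87.5 × 23.4 = 2047.5 kJ/h
Sensible, feed 38.2→25 °C: -308.55 kJ/h
Outlet flows (mol/h): A 37.5, B 87.5
Sensible, products 25→232 °C: 4440.1 kJ/h
Q = ΔH = 6179.1 kJ/h = 1.7164 kW
Heat supplied = 1.7164 kJ/s

Q_in = 1.72 kJ/s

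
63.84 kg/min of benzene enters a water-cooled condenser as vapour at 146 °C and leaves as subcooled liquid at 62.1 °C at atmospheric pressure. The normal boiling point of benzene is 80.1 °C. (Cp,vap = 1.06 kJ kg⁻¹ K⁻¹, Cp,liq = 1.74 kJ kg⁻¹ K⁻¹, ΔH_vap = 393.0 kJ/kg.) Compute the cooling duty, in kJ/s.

vapour 146→80.1 °C: -69.854 kJ/kg
condensation at 80.1 °C: -393 kJ/kg
liquid 80.1→62.1 °C: -31.32 kJ/kg
Δh = -69.854 + -393 + -31.32 = -494.17 kJ/kg
Q = ṁ·Δh = 63.84 kg/min × -494.17 kJ/kg = -31548 kJ/min
|Q| = 525.8 kW

Q_c = 526 kJ/s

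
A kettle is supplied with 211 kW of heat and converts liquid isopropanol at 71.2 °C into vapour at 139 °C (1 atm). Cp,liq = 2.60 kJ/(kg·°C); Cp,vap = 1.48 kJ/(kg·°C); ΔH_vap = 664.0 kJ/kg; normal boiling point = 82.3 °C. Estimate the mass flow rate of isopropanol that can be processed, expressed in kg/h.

Δh = 2.60×(82.3−71.2) + 664.0 + 1.48×(139−82.3) = 776.78 kJ/kg
Q = 211 kW = 211 kJ/s = 759600 kJ/h
ṁ = Q/Δh = 759600 / 776.78 = 977.89 kg/h

ṁ = 978 kg/h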